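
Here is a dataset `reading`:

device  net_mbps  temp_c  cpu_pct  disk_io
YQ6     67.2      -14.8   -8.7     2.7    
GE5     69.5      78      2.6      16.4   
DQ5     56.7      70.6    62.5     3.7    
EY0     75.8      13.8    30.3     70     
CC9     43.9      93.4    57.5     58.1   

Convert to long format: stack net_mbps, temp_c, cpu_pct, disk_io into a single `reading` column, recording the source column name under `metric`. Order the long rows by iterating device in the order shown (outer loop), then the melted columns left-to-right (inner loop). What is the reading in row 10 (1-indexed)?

20 rows total (5 × 4). Row 10: index ⌊(10-1)/4⌋ = 2 into device → DQ5; (10-1) mod 4 = 1 into the melted columns → temp_c.
So row 10 is (DQ5, temp_c, 70.6); reading = 70.6.

70.6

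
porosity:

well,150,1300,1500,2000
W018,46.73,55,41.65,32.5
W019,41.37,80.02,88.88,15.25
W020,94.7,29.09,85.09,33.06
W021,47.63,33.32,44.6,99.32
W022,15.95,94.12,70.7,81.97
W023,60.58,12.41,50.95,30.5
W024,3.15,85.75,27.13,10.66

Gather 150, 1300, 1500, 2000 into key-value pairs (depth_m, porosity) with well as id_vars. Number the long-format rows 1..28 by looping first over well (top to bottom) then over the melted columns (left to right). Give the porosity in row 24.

30.5

28 rows total (7 × 4). Row 24: index ⌊(24-1)/4⌋ = 5 into well → W023; (24-1) mod 4 = 3 into the melted columns → 2000.
So row 24 is (W023, 2000, 30.5); porosity = 30.5.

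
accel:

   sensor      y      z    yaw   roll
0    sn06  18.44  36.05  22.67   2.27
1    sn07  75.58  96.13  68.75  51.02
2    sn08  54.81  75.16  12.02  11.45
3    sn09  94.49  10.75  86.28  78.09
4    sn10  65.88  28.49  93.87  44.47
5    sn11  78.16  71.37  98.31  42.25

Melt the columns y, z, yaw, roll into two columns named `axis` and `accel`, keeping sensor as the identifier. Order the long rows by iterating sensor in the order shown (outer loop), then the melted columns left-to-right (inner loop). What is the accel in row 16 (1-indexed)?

78.09

24 rows total (6 × 4). Row 16: index ⌊(16-1)/4⌋ = 3 into sensor → sn09; (16-1) mod 4 = 3 into the melted columns → roll.
So row 16 is (sn09, roll, 78.09); accel = 78.09.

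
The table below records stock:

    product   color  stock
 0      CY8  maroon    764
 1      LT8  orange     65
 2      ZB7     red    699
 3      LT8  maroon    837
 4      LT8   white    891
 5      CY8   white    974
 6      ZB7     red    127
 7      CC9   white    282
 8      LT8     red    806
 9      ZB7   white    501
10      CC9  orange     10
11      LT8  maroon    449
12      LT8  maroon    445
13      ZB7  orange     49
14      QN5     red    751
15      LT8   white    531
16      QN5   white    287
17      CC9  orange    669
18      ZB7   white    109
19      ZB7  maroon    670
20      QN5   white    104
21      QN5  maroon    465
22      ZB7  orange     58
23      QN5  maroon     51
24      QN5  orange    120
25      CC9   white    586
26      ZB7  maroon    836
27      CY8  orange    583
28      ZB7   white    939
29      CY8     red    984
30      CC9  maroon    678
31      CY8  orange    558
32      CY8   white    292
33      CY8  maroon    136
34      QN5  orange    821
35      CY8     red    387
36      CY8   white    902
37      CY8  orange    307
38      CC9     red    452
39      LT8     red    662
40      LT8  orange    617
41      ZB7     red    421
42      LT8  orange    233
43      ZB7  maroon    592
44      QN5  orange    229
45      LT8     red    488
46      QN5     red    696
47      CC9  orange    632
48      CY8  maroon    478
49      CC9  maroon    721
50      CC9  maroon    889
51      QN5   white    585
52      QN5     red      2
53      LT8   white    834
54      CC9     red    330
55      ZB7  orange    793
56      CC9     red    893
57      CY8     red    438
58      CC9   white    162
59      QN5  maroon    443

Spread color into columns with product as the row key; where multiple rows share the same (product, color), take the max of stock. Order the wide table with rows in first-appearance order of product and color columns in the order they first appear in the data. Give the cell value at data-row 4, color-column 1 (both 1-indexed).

889

With rows in first-appearance order of product, row 4 is product=CC9. color columns in first-appearance order: maroon, orange, red, white; column 1 is maroon.
Long rows with product=CC9, color=maroon: max(678, 721, 889) = 889.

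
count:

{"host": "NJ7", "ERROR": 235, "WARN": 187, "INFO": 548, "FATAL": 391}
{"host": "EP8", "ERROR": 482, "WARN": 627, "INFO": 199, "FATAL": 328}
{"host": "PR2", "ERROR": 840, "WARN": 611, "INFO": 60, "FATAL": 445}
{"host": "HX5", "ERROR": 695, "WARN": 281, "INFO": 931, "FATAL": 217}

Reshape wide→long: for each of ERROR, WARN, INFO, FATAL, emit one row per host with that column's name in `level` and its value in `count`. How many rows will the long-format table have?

16

4 host values × 4 melted columns = 16 rows.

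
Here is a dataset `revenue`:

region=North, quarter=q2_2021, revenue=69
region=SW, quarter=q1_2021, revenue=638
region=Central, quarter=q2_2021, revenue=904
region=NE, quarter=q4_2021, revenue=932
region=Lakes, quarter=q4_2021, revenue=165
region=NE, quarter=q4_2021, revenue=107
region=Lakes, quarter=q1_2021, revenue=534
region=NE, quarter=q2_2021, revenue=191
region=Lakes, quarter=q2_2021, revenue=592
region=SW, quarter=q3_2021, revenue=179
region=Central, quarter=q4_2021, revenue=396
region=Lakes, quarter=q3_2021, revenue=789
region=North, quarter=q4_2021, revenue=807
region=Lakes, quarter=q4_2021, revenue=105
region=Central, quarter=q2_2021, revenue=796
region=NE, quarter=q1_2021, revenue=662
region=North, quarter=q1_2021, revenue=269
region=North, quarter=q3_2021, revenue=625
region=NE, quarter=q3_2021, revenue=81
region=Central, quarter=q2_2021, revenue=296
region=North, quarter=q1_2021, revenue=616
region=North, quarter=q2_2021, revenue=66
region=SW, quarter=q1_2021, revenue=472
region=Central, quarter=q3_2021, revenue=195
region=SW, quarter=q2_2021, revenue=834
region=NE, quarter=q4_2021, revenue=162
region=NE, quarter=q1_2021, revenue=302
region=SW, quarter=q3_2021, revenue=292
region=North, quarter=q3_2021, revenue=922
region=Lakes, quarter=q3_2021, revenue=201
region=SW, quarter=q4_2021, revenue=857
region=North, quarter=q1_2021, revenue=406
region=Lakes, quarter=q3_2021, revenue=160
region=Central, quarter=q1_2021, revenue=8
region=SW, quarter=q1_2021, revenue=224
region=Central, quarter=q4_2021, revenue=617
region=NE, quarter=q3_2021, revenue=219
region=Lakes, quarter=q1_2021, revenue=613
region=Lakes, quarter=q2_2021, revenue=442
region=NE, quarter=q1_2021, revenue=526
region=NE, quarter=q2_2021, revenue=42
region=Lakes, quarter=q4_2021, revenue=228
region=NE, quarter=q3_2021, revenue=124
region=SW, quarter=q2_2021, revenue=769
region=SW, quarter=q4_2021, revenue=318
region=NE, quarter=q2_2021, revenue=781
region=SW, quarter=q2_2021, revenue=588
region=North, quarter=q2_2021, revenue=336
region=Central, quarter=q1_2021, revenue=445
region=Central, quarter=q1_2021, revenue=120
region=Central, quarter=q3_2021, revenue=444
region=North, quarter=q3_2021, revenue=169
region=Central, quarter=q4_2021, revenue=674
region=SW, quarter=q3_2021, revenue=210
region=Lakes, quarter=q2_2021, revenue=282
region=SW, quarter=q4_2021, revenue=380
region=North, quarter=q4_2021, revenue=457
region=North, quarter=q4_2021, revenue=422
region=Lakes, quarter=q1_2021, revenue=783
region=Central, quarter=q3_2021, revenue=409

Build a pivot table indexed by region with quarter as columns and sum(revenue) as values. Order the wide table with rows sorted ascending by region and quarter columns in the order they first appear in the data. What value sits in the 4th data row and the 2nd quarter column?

1291

With rows sorted ascending by region, row 4 is region=North. quarter columns in first-appearance order: q2_2021, q1_2021, q4_2021, q3_2021; column 2 is q1_2021.
Long rows with region=North, quarter=q1_2021: 269 + 616 + 406 = 1291.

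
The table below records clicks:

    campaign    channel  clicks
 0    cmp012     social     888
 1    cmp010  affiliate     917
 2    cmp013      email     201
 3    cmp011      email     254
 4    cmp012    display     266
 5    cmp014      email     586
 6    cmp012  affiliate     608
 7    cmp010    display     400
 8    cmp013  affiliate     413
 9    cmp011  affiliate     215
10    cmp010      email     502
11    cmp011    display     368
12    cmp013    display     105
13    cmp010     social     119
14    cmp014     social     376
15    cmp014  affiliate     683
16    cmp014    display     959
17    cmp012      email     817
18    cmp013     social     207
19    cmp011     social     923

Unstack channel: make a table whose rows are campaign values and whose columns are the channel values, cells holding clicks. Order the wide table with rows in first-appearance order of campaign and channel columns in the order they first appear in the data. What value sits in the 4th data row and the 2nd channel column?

With rows in first-appearance order of campaign, row 4 is campaign=cmp011. channel columns in first-appearance order: social, affiliate, email, display; column 2 is affiliate.
Long rows with campaign=cmp011, channel=affiliate: clicks = 215.

215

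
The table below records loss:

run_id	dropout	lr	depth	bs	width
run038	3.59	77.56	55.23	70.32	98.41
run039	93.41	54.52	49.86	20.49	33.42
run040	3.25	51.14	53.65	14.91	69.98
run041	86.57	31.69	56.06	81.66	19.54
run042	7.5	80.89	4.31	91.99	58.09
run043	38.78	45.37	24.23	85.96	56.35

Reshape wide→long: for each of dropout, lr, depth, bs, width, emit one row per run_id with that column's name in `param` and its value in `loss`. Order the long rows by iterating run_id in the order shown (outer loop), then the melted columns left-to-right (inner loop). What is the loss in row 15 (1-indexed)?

69.98

30 rows total (6 × 5). Row 15: index ⌊(15-1)/5⌋ = 2 into run_id → run040; (15-1) mod 5 = 4 into the melted columns → width.
So row 15 is (run040, width, 69.98); loss = 69.98.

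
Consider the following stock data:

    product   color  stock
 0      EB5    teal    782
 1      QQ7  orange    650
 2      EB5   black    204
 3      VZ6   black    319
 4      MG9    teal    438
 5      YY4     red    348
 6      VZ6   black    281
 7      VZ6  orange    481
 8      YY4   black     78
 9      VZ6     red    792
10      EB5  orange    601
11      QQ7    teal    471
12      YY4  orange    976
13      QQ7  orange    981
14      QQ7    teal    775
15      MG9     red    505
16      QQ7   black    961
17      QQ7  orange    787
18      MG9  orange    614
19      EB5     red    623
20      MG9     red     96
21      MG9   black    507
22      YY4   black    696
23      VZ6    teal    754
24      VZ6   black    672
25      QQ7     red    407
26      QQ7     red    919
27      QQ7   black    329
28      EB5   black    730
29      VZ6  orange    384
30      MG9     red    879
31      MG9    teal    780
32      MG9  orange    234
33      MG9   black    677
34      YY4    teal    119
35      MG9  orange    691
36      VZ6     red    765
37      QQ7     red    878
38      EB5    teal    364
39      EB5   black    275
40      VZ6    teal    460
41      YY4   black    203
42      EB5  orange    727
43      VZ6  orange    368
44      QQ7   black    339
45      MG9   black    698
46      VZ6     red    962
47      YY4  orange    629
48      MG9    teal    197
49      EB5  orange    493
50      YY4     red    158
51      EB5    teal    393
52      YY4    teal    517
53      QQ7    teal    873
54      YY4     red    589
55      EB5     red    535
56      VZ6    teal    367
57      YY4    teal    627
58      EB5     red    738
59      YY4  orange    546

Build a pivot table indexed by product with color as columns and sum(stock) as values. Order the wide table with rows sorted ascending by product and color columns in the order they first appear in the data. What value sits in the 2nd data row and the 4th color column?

1480

With rows sorted ascending by product, row 2 is product=MG9. color columns in first-appearance order: teal, orange, black, red; column 4 is red.
Long rows with product=MG9, color=red: 505 + 96 + 879 = 1480.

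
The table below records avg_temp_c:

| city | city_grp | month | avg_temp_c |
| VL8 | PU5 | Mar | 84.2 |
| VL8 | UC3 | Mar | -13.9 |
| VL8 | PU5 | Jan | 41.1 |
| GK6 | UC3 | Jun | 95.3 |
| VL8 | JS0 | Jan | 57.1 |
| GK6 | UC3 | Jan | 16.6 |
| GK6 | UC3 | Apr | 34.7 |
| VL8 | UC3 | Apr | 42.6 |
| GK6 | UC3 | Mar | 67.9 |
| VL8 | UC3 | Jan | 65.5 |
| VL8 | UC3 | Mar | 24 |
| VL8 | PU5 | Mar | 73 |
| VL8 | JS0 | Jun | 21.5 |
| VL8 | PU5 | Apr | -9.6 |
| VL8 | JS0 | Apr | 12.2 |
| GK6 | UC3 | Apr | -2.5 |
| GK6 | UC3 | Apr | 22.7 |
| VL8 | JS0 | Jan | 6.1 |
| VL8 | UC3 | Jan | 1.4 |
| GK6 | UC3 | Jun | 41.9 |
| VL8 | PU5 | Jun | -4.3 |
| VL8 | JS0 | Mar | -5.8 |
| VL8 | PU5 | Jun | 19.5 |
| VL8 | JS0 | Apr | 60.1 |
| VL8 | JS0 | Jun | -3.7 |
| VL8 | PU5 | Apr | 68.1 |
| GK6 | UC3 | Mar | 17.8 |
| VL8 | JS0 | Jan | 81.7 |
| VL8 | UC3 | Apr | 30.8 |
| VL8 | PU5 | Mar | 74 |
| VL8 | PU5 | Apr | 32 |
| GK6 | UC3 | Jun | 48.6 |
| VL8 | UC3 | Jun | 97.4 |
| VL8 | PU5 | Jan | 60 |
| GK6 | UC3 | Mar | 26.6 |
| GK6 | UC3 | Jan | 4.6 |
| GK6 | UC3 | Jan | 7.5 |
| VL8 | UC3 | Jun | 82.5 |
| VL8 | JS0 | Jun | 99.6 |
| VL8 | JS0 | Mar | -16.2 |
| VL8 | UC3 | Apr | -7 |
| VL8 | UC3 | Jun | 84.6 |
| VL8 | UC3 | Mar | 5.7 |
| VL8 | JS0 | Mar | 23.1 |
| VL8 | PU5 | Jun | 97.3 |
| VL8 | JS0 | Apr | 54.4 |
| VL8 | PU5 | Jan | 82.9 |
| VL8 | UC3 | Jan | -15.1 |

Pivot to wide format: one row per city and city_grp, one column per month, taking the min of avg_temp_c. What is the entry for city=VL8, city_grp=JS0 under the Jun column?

-3.7

Rows with city=VL8, city_grp=JS0 and month=Jun: avg_temp_c values are 21.5, -3.7, 99.6.
min(21.5, -3.7, 99.6) = -3.7.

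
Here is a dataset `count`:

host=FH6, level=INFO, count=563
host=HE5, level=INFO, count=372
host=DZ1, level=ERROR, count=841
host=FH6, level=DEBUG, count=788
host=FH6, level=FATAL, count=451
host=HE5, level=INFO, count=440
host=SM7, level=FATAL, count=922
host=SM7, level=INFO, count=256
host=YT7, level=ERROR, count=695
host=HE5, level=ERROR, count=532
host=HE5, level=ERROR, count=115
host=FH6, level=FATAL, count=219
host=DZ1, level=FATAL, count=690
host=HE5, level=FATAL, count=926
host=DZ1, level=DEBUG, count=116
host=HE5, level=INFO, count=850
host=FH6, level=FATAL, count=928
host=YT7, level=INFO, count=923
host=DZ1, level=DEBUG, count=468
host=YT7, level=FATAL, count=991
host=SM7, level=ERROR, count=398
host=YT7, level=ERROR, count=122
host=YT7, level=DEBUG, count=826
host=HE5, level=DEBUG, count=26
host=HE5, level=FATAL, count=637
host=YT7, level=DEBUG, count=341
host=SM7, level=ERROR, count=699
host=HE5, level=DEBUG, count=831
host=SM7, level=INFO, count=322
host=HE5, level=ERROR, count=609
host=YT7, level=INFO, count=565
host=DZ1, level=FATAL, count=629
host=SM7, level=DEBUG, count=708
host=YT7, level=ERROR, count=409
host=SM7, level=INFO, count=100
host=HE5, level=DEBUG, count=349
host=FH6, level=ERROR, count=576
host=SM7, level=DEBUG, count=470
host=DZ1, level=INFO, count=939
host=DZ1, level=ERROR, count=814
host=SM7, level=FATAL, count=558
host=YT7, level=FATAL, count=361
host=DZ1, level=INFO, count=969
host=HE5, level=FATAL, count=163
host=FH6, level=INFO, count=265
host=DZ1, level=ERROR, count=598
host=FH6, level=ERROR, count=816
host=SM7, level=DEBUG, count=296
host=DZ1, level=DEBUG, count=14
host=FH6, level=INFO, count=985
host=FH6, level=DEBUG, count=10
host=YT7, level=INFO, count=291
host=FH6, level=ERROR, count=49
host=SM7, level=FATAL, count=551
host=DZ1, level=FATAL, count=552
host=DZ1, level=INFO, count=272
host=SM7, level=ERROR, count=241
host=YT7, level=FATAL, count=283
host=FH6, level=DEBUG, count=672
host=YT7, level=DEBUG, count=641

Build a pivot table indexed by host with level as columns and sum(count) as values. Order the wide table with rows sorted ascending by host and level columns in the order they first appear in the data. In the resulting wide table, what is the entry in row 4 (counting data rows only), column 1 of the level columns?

678

With rows sorted ascending by host, row 4 is host=SM7. level columns in first-appearance order: INFO, ERROR, DEBUG, FATAL; column 1 is INFO.
Long rows with host=SM7, level=INFO: 256 + 322 + 100 = 678.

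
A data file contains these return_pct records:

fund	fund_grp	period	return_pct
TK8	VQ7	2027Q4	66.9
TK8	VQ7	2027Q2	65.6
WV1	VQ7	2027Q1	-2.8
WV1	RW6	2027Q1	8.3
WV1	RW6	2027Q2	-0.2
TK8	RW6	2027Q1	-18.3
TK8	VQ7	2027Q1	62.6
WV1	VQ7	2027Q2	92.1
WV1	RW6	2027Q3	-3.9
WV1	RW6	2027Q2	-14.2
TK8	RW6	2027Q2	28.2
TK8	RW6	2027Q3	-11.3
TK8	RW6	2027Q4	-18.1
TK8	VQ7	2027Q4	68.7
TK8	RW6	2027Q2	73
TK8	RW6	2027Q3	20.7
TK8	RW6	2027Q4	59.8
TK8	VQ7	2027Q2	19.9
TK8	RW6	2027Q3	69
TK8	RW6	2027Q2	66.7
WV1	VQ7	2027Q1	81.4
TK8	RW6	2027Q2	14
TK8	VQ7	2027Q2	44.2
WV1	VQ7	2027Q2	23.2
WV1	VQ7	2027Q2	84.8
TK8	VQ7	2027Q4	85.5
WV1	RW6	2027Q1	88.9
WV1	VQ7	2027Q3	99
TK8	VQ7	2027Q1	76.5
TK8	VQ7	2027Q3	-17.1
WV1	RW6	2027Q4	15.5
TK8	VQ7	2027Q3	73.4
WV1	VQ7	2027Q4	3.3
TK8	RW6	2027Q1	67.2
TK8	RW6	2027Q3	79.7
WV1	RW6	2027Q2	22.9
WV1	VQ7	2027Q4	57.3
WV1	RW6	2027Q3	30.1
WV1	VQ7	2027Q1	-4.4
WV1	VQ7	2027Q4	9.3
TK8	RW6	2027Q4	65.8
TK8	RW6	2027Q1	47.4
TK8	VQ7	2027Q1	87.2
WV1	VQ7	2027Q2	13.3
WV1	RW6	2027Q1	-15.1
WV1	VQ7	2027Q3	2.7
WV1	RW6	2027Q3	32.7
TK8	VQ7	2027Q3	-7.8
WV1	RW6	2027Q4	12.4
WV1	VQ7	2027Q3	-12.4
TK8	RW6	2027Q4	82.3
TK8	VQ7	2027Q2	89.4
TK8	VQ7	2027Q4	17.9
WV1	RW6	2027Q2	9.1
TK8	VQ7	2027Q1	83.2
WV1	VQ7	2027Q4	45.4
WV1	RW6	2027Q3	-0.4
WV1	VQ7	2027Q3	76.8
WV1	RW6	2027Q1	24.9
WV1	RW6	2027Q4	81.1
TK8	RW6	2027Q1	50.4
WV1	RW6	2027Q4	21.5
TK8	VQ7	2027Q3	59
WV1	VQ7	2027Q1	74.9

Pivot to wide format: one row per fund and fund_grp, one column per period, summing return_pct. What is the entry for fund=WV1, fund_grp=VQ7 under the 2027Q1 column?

149.1

Rows with fund=WV1, fund_grp=VQ7 and period=2027Q1: return_pct values are -2.8, 81.4, -4.4, 74.9.
-2.8 + 81.4 + -4.4 + 74.9 = 149.1.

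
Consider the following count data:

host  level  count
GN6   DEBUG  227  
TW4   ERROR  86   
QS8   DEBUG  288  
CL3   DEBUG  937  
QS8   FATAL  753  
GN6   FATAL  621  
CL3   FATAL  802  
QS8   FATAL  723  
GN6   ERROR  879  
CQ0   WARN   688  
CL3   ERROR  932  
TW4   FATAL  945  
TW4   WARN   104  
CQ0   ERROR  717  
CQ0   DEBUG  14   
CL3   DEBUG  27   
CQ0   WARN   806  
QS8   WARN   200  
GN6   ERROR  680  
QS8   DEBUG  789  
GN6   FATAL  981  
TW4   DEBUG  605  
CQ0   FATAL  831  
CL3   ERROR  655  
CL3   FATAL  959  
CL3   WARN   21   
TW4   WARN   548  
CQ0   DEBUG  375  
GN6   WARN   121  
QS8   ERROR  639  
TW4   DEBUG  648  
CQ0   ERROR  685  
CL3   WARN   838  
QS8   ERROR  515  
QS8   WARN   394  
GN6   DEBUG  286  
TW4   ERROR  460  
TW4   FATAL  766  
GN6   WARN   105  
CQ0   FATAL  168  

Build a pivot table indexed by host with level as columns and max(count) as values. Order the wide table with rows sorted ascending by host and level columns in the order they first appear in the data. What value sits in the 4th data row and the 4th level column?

394

With rows sorted ascending by host, row 4 is host=QS8. level columns in first-appearance order: DEBUG, ERROR, FATAL, WARN; column 4 is WARN.
Long rows with host=QS8, level=WARN: max(200, 394) = 394.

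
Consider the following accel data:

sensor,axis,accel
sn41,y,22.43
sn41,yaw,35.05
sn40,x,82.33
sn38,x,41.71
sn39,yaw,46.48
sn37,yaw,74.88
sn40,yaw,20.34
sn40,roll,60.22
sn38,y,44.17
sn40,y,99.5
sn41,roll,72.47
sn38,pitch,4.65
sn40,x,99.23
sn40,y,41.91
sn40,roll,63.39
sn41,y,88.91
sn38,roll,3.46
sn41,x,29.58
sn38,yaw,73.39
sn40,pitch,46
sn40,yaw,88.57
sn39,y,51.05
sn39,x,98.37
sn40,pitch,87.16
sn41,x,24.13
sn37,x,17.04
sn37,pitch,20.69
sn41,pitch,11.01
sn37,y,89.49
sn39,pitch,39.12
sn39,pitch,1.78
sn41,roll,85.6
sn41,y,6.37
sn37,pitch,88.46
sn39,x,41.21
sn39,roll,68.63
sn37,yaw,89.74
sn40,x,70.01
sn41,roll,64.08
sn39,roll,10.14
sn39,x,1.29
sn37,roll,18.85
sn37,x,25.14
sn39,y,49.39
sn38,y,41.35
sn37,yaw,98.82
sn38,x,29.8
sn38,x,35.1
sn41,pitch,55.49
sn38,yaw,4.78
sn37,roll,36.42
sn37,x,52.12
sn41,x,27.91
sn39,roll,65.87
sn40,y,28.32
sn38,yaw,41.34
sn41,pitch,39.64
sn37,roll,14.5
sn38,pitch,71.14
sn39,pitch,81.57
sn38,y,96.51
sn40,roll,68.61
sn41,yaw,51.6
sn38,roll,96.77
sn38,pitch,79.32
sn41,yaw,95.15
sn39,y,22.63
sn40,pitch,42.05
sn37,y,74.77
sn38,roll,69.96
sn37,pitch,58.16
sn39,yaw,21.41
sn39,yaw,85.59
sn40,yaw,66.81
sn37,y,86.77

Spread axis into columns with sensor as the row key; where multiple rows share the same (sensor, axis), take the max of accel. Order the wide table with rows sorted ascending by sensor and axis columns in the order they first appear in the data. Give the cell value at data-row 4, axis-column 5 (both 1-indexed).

87.16

With rows sorted ascending by sensor, row 4 is sensor=sn40. axis columns in first-appearance order: y, yaw, x, roll, pitch; column 5 is pitch.
Long rows with sensor=sn40, axis=pitch: max(46, 87.16, 42.05) = 87.16.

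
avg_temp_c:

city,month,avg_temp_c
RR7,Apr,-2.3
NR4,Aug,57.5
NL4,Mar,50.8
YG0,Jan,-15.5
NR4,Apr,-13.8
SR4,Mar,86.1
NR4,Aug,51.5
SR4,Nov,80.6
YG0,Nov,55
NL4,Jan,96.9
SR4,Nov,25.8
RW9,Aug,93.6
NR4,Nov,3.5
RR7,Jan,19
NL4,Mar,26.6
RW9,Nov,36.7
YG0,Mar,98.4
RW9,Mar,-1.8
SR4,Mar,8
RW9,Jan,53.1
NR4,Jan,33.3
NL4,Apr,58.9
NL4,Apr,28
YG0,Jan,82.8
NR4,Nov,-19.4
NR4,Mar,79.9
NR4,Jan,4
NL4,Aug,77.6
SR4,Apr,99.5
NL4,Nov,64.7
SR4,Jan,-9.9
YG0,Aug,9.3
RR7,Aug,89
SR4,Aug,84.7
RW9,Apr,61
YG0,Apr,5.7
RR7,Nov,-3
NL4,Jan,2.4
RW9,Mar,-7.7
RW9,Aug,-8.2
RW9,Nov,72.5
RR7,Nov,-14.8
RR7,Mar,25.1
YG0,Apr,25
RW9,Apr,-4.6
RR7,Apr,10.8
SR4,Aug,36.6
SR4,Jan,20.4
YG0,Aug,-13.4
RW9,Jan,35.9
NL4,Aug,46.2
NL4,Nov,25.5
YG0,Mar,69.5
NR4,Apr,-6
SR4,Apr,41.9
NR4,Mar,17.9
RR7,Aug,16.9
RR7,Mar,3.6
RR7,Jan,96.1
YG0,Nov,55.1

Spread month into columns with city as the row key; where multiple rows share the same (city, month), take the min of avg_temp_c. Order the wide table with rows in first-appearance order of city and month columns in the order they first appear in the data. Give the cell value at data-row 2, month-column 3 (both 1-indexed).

17.9

With rows in first-appearance order of city, row 2 is city=NR4. month columns in first-appearance order: Apr, Aug, Mar, Jan, Nov; column 3 is Mar.
Long rows with city=NR4, month=Mar: min(79.9, 17.9) = 17.9.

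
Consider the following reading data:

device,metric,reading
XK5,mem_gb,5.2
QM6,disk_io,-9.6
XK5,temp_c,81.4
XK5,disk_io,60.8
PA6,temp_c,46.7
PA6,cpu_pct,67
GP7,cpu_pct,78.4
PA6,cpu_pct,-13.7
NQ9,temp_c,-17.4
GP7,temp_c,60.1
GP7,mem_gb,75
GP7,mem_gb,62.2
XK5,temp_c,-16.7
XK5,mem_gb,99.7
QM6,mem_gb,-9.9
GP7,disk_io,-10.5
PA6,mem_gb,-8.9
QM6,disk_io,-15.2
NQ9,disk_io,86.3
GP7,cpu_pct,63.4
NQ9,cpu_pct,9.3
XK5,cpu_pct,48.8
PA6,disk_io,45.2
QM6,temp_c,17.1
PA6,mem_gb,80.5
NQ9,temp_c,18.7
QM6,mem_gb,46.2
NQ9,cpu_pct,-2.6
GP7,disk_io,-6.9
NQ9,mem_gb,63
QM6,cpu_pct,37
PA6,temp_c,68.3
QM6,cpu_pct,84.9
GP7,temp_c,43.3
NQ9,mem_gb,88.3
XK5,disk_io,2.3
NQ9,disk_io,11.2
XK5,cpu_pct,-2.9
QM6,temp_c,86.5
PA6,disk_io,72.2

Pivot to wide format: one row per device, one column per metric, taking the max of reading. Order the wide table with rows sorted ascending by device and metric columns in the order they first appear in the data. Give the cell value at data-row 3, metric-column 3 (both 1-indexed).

With rows sorted ascending by device, row 3 is device=PA6. metric columns in first-appearance order: mem_gb, disk_io, temp_c, cpu_pct; column 3 is temp_c.
Long rows with device=PA6, metric=temp_c: max(46.7, 68.3) = 68.3.

68.3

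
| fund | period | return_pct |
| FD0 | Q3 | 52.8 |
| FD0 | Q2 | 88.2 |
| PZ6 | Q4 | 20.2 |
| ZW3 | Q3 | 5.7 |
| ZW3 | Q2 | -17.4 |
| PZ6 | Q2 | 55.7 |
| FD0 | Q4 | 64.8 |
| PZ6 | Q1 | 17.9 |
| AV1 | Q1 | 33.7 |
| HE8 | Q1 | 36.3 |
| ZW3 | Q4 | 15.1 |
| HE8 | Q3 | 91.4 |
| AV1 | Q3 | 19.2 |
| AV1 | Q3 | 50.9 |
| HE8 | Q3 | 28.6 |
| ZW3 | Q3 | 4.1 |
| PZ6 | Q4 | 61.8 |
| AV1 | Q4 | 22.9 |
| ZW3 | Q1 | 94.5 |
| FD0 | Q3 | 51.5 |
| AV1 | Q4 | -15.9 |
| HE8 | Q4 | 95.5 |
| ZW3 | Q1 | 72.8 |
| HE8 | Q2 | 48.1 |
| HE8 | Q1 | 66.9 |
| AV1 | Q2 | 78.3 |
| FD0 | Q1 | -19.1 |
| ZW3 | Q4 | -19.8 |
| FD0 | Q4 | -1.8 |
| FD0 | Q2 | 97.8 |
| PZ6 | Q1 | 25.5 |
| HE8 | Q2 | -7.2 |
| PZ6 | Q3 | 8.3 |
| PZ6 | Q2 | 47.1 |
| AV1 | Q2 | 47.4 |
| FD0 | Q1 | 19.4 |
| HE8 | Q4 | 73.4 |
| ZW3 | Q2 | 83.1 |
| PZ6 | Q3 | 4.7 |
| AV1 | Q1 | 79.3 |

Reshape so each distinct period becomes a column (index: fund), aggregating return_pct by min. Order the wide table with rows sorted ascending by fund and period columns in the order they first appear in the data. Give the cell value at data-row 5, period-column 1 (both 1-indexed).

With rows sorted ascending by fund, row 5 is fund=ZW3. period columns in first-appearance order: Q3, Q2, Q4, Q1; column 1 is Q3.
Long rows with fund=ZW3, period=Q3: min(5.7, 4.1) = 4.1.

4.1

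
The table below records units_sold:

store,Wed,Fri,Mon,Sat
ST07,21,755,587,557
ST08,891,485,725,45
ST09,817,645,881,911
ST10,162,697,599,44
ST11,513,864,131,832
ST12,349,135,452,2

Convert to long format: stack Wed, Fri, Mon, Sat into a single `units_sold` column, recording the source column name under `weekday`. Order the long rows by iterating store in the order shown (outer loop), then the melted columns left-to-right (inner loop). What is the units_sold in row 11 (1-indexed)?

24 rows total (6 × 4). Row 11: index ⌊(11-1)/4⌋ = 2 into store → ST09; (11-1) mod 4 = 2 into the melted columns → Mon.
So row 11 is (ST09, Mon, 881); units_sold = 881.

881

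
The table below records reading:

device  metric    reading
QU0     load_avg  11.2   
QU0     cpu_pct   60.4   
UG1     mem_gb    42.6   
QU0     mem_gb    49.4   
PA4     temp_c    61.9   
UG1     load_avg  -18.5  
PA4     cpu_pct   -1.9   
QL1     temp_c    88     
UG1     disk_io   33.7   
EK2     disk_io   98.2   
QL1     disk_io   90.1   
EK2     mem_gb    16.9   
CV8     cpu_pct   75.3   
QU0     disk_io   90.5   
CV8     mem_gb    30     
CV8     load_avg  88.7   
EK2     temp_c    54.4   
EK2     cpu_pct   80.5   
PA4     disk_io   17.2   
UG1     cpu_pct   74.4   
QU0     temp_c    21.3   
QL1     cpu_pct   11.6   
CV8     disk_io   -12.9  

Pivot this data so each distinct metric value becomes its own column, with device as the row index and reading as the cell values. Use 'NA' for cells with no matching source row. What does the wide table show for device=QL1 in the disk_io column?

The long row with device=QL1, metric=disk_io has reading=90.1.

90.1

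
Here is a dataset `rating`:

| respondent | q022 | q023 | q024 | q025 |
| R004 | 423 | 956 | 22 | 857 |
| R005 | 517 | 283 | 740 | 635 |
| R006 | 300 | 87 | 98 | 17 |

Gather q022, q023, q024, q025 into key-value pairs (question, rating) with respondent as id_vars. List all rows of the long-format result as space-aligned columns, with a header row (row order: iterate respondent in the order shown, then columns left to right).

Each (respondent, column) pair becomes one row: 3 × 4 = 12 rows.
For example, (R004, q022) → rating=423.

respondent  question  rating
R004        q022      423   
R004        q023      956   
R004        q024      22    
R004        q025      857   
R005        q022      517   
R005        q023      283   
R005        q024      740   
R005        q025      635   
R006        q022      300   
R006        q023      87    
R006        q024      98    
R006        q025      17    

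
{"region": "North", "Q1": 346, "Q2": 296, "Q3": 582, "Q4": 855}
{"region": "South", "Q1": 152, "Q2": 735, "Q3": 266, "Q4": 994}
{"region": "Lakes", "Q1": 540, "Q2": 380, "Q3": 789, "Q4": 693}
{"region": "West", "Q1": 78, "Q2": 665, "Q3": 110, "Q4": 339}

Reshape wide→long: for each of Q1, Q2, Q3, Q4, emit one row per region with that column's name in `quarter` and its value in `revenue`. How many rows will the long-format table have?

16

4 region values × 4 melted columns = 16 rows.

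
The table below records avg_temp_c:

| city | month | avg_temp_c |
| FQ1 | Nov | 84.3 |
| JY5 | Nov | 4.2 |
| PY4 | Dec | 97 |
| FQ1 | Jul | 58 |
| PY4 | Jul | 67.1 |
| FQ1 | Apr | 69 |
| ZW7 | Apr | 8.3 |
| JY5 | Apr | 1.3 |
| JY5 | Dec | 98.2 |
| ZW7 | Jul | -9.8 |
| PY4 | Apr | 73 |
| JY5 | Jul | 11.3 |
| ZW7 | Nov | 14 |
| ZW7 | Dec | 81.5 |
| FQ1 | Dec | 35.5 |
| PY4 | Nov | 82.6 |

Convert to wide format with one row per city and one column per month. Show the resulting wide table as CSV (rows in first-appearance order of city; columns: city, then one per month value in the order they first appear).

city,Nov,Dec,Jul,Apr
FQ1,84.3,35.5,58,69
JY5,4.2,98.2,11.3,1.3
PY4,82.6,97,67.1,73
ZW7,14,81.5,-9.8,8.3

Columns: city plus the 4 distinct month values (Nov, Dec, Jul, Apr).
For example, row FQ1 column Nov takes avg_temp_c=84.3 from the long row (FQ1, Nov).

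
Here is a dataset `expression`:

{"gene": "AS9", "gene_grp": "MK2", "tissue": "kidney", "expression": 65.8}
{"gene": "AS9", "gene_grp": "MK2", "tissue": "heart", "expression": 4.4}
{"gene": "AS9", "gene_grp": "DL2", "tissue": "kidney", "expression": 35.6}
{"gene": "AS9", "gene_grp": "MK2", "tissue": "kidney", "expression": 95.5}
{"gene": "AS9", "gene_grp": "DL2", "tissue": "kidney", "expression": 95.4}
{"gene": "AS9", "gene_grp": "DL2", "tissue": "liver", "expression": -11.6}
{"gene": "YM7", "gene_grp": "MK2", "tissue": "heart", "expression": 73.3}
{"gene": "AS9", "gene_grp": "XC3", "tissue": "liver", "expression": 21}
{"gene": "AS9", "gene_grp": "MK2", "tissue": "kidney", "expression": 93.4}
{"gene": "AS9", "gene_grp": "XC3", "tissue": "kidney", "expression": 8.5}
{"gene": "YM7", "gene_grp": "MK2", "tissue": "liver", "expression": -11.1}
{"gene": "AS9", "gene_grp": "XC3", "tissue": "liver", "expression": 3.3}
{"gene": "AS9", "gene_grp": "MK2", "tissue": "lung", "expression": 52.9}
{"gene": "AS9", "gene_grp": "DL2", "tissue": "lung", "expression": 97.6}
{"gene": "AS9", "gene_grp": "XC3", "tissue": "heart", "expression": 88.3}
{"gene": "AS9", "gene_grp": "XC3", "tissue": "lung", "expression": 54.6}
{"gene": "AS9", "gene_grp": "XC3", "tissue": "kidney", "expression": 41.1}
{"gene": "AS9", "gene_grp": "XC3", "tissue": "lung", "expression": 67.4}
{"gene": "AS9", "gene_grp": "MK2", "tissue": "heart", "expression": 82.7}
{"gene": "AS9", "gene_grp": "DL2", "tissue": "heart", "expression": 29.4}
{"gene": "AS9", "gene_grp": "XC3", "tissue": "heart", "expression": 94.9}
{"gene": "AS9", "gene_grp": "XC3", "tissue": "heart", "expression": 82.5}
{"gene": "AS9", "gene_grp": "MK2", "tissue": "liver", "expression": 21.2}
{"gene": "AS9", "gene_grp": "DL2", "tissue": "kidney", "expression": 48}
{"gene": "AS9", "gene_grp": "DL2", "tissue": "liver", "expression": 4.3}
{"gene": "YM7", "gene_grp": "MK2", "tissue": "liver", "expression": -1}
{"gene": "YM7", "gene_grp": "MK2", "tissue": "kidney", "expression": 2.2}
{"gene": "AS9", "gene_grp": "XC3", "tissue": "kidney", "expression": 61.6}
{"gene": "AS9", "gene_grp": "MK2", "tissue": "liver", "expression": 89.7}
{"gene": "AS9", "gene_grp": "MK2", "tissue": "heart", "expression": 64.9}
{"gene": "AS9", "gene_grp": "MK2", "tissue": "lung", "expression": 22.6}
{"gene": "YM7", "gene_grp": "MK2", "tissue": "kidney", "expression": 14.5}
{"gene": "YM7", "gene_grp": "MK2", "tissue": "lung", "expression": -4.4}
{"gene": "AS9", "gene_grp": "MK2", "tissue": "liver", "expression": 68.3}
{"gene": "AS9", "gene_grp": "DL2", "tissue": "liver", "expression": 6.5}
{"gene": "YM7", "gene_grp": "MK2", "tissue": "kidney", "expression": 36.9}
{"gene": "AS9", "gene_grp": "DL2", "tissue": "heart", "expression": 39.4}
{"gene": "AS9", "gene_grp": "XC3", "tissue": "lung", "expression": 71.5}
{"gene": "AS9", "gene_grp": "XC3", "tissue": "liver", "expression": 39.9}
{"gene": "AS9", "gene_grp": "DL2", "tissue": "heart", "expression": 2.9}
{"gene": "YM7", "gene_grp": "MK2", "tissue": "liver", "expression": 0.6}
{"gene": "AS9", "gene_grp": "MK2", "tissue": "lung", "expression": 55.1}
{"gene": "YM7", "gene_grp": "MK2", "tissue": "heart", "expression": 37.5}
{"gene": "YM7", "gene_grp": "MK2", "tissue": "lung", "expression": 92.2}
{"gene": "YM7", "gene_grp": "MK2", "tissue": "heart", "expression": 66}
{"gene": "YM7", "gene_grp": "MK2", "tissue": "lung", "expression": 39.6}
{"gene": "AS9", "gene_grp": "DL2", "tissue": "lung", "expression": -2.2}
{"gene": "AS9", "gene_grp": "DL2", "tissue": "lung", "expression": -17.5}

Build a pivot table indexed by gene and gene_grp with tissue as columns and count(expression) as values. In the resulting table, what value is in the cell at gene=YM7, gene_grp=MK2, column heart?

Rows with gene=YM7, gene_grp=MK2 and tissue=heart: expression values are 73.3, 37.5, 66.
3 rows match — count = 3.

3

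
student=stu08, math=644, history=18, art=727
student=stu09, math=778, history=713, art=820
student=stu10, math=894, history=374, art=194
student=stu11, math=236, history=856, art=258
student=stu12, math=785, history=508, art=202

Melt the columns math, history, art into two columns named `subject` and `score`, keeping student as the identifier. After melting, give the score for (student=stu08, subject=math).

644

Unpivoting turns each (student, wide-column) pair into one long row.
The wide cell at row stu08, column math holds 644, so the long row (stu08, math) has score=644.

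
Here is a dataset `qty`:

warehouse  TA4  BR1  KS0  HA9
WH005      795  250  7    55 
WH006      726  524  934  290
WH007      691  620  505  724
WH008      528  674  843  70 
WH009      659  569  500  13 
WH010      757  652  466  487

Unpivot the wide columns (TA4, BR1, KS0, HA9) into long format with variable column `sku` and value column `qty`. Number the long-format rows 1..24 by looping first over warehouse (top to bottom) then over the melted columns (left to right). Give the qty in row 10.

620

24 rows total (6 × 4). Row 10: index ⌊(10-1)/4⌋ = 2 into warehouse → WH007; (10-1) mod 4 = 1 into the melted columns → BR1.
So row 10 is (WH007, BR1, 620); qty = 620.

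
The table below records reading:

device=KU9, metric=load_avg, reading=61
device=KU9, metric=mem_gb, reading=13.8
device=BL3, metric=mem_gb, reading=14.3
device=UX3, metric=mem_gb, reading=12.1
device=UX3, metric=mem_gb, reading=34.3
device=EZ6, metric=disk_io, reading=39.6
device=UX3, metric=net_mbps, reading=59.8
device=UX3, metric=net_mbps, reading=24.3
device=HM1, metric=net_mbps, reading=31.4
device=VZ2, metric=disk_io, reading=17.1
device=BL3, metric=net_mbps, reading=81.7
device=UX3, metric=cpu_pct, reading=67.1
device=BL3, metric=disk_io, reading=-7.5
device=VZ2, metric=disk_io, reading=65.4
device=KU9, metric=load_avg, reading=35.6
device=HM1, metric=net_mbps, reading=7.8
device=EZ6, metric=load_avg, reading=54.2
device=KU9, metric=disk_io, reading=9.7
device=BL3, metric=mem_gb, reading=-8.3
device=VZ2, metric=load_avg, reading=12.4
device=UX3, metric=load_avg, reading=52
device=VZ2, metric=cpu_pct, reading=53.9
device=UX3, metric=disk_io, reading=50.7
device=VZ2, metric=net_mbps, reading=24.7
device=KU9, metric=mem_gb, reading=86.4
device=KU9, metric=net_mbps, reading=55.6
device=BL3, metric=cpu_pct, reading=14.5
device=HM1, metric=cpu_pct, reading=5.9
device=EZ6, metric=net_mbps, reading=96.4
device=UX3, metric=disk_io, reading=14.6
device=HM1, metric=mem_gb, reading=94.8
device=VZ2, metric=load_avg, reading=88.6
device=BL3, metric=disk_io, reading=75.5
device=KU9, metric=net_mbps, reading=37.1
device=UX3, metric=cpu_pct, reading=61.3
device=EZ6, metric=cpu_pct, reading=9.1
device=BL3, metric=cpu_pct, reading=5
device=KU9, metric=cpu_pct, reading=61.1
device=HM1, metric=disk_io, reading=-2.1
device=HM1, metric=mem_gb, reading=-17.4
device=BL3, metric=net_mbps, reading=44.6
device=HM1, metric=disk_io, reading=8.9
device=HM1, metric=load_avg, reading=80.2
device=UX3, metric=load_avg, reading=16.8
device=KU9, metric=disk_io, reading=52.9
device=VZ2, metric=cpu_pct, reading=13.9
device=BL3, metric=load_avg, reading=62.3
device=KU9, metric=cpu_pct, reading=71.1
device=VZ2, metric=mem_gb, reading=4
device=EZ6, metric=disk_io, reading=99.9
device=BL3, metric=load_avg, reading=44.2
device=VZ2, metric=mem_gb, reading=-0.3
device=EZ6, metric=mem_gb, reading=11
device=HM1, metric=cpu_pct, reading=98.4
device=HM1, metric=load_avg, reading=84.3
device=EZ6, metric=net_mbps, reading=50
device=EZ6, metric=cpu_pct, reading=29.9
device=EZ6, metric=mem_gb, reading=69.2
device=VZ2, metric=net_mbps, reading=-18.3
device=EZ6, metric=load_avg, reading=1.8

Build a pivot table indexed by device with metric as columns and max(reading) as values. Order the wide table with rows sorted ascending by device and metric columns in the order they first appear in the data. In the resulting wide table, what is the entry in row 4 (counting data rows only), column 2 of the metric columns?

With rows sorted ascending by device, row 4 is device=KU9. metric columns in first-appearance order: load_avg, mem_gb, disk_io, net_mbps, cpu_pct; column 2 is mem_gb.
Long rows with device=KU9, metric=mem_gb: max(13.8, 86.4) = 86.4.

86.4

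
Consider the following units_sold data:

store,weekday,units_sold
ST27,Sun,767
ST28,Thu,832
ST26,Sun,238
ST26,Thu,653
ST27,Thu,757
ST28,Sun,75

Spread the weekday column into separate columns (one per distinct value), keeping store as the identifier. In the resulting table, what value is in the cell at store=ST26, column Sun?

238

Wide layout: rows indexed by store, columns are the 2 distinct weekday values (Sun, Thu).
Cell (store=ST26, weekday=Sun) draws from the long row where store=ST26 and weekday=Sun, which has units_sold=238.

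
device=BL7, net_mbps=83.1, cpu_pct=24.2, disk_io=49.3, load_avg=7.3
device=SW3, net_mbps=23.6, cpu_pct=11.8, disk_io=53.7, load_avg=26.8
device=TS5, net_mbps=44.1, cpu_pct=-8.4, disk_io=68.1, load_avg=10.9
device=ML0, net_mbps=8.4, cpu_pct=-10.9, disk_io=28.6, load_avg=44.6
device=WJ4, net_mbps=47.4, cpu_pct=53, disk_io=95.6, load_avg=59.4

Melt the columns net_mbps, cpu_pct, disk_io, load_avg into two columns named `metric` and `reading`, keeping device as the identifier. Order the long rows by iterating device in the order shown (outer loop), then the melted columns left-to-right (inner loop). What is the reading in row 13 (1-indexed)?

8.4

20 rows total (5 × 4). Row 13: index ⌊(13-1)/4⌋ = 3 into device → ML0; (13-1) mod 4 = 0 into the melted columns → net_mbps.
So row 13 is (ML0, net_mbps, 8.4); reading = 8.4.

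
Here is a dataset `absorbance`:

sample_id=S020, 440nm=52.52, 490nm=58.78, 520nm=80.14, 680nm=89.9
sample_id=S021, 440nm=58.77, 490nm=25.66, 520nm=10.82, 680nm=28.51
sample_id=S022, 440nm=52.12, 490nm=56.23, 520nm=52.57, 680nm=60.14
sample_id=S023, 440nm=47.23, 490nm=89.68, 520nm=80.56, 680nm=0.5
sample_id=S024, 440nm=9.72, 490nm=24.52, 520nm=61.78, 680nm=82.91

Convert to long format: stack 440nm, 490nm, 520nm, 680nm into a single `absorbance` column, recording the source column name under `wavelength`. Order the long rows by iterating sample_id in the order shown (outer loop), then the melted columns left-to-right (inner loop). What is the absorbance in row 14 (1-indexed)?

89.68

20 rows total (5 × 4). Row 14: index ⌊(14-1)/4⌋ = 3 into sample_id → S023; (14-1) mod 4 = 1 into the melted columns → 490nm.
So row 14 is (S023, 490nm, 89.68); absorbance = 89.68.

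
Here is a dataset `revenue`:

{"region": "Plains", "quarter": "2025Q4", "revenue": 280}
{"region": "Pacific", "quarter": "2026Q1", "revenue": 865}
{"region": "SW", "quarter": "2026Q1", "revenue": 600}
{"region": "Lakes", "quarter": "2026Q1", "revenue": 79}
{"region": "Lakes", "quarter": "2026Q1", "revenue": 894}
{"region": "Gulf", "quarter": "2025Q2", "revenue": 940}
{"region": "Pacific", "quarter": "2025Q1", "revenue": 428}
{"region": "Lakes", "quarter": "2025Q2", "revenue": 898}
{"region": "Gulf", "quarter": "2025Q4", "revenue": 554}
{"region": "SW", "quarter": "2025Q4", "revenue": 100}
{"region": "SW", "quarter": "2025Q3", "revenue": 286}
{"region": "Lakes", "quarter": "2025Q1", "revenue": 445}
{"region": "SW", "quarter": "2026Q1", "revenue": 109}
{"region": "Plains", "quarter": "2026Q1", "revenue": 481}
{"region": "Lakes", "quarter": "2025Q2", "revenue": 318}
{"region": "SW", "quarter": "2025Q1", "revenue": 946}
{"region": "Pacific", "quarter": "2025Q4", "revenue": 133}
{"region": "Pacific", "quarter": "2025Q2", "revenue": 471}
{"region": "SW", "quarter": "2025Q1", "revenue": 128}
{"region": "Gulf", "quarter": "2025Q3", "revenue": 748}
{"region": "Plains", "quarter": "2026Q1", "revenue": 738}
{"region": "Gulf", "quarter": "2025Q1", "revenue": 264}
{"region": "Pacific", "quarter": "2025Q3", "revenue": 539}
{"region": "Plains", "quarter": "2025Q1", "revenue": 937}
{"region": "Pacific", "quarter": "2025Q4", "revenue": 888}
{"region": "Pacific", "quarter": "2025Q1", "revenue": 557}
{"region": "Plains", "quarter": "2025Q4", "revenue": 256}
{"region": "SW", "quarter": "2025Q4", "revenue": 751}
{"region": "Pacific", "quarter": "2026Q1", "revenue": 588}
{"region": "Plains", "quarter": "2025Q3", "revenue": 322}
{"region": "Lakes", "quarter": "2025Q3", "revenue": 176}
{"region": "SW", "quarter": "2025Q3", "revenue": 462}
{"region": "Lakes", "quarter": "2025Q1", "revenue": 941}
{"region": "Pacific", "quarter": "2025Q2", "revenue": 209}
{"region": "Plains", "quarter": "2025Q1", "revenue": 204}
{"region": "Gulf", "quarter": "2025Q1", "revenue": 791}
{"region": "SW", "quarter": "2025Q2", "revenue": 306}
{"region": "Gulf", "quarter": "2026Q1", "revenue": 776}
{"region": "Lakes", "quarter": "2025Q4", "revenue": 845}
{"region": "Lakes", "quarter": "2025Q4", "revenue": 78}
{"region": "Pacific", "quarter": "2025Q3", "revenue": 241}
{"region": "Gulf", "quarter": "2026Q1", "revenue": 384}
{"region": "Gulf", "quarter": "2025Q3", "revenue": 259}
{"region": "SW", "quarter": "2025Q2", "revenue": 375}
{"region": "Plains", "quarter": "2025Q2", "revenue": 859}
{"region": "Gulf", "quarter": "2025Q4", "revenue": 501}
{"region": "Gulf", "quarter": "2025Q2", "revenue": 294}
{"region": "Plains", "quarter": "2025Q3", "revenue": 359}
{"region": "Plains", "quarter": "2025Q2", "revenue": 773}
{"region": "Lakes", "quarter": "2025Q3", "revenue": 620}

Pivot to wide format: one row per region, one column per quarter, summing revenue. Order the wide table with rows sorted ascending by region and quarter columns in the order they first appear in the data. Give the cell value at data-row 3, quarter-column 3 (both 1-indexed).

680

With rows sorted ascending by region, row 3 is region=Pacific. quarter columns in first-appearance order: 2025Q4, 2026Q1, 2025Q2, 2025Q1, 2025Q3; column 3 is 2025Q2.
Long rows with region=Pacific, quarter=2025Q2: 471 + 209 = 680.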